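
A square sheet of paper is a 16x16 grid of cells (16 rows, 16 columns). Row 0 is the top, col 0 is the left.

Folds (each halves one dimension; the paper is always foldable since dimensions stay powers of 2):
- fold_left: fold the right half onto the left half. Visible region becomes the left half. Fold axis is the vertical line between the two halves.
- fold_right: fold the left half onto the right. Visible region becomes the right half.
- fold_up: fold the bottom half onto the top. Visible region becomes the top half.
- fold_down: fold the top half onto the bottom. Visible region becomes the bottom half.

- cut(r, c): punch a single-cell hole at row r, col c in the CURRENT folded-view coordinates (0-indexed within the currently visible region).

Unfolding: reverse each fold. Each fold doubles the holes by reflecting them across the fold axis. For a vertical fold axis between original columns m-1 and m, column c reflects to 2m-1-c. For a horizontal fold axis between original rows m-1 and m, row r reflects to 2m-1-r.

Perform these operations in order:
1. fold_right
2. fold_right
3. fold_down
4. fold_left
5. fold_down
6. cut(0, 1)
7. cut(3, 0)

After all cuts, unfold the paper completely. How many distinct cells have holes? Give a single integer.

Op 1 fold_right: fold axis v@8; visible region now rows[0,16) x cols[8,16) = 16x8
Op 2 fold_right: fold axis v@12; visible region now rows[0,16) x cols[12,16) = 16x4
Op 3 fold_down: fold axis h@8; visible region now rows[8,16) x cols[12,16) = 8x4
Op 4 fold_left: fold axis v@14; visible region now rows[8,16) x cols[12,14) = 8x2
Op 5 fold_down: fold axis h@12; visible region now rows[12,16) x cols[12,14) = 4x2
Op 6 cut(0, 1): punch at orig (12,13); cuts so far [(12, 13)]; region rows[12,16) x cols[12,14) = 4x2
Op 7 cut(3, 0): punch at orig (15,12); cuts so far [(12, 13), (15, 12)]; region rows[12,16) x cols[12,14) = 4x2
Unfold 1 (reflect across h@12): 4 holes -> [(8, 12), (11, 13), (12, 13), (15, 12)]
Unfold 2 (reflect across v@14): 8 holes -> [(8, 12), (8, 15), (11, 13), (11, 14), (12, 13), (12, 14), (15, 12), (15, 15)]
Unfold 3 (reflect across h@8): 16 holes -> [(0, 12), (0, 15), (3, 13), (3, 14), (4, 13), (4, 14), (7, 12), (7, 15), (8, 12), (8, 15), (11, 13), (11, 14), (12, 13), (12, 14), (15, 12), (15, 15)]
Unfold 4 (reflect across v@12): 32 holes -> [(0, 8), (0, 11), (0, 12), (0, 15), (3, 9), (3, 10), (3, 13), (3, 14), (4, 9), (4, 10), (4, 13), (4, 14), (7, 8), (7, 11), (7, 12), (7, 15), (8, 8), (8, 11), (8, 12), (8, 15), (11, 9), (11, 10), (11, 13), (11, 14), (12, 9), (12, 10), (12, 13), (12, 14), (15, 8), (15, 11), (15, 12), (15, 15)]
Unfold 5 (reflect across v@8): 64 holes -> [(0, 0), (0, 3), (0, 4), (0, 7), (0, 8), (0, 11), (0, 12), (0, 15), (3, 1), (3, 2), (3, 5), (3, 6), (3, 9), (3, 10), (3, 13), (3, 14), (4, 1), (4, 2), (4, 5), (4, 6), (4, 9), (4, 10), (4, 13), (4, 14), (7, 0), (7, 3), (7, 4), (7, 7), (7, 8), (7, 11), (7, 12), (7, 15), (8, 0), (8, 3), (8, 4), (8, 7), (8, 8), (8, 11), (8, 12), (8, 15), (11, 1), (11, 2), (11, 5), (11, 6), (11, 9), (11, 10), (11, 13), (11, 14), (12, 1), (12, 2), (12, 5), (12, 6), (12, 9), (12, 10), (12, 13), (12, 14), (15, 0), (15, 3), (15, 4), (15, 7), (15, 8), (15, 11), (15, 12), (15, 15)]

Answer: 64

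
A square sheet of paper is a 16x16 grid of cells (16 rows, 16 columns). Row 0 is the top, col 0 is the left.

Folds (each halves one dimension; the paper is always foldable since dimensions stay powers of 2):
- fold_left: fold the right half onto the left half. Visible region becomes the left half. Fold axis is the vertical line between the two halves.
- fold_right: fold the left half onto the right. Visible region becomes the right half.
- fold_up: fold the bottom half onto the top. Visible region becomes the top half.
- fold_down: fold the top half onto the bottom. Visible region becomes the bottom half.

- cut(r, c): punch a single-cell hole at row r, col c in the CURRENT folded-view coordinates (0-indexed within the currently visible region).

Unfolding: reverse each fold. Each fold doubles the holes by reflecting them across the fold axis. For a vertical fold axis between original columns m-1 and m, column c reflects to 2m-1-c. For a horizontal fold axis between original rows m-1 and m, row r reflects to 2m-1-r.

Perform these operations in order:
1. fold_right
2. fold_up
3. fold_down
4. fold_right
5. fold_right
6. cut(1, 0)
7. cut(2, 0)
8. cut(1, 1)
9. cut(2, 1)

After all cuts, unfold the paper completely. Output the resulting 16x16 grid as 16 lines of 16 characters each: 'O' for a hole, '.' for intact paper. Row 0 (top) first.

Answer: ................
OOOOOOOOOOOOOOOO
OOOOOOOOOOOOOOOO
................
................
OOOOOOOOOOOOOOOO
OOOOOOOOOOOOOOOO
................
................
OOOOOOOOOOOOOOOO
OOOOOOOOOOOOOOOO
................
................
OOOOOOOOOOOOOOOO
OOOOOOOOOOOOOOOO
................

Derivation:
Op 1 fold_right: fold axis v@8; visible region now rows[0,16) x cols[8,16) = 16x8
Op 2 fold_up: fold axis h@8; visible region now rows[0,8) x cols[8,16) = 8x8
Op 3 fold_down: fold axis h@4; visible region now rows[4,8) x cols[8,16) = 4x8
Op 4 fold_right: fold axis v@12; visible region now rows[4,8) x cols[12,16) = 4x4
Op 5 fold_right: fold axis v@14; visible region now rows[4,8) x cols[14,16) = 4x2
Op 6 cut(1, 0): punch at orig (5,14); cuts so far [(5, 14)]; region rows[4,8) x cols[14,16) = 4x2
Op 7 cut(2, 0): punch at orig (6,14); cuts so far [(5, 14), (6, 14)]; region rows[4,8) x cols[14,16) = 4x2
Op 8 cut(1, 1): punch at orig (5,15); cuts so far [(5, 14), (5, 15), (6, 14)]; region rows[4,8) x cols[14,16) = 4x2
Op 9 cut(2, 1): punch at orig (6,15); cuts so far [(5, 14), (5, 15), (6, 14), (6, 15)]; region rows[4,8) x cols[14,16) = 4x2
Unfold 1 (reflect across v@14): 8 holes -> [(5, 12), (5, 13), (5, 14), (5, 15), (6, 12), (6, 13), (6, 14), (6, 15)]
Unfold 2 (reflect across v@12): 16 holes -> [(5, 8), (5, 9), (5, 10), (5, 11), (5, 12), (5, 13), (5, 14), (5, 15), (6, 8), (6, 9), (6, 10), (6, 11), (6, 12), (6, 13), (6, 14), (6, 15)]
Unfold 3 (reflect across h@4): 32 holes -> [(1, 8), (1, 9), (1, 10), (1, 11), (1, 12), (1, 13), (1, 14), (1, 15), (2, 8), (2, 9), (2, 10), (2, 11), (2, 12), (2, 13), (2, 14), (2, 15), (5, 8), (5, 9), (5, 10), (5, 11), (5, 12), (5, 13), (5, 14), (5, 15), (6, 8), (6, 9), (6, 10), (6, 11), (6, 12), (6, 13), (6, 14), (6, 15)]
Unfold 4 (reflect across h@8): 64 holes -> [(1, 8), (1, 9), (1, 10), (1, 11), (1, 12), (1, 13), (1, 14), (1, 15), (2, 8), (2, 9), (2, 10), (2, 11), (2, 12), (2, 13), (2, 14), (2, 15), (5, 8), (5, 9), (5, 10), (5, 11), (5, 12), (5, 13), (5, 14), (5, 15), (6, 8), (6, 9), (6, 10), (6, 11), (6, 12), (6, 13), (6, 14), (6, 15), (9, 8), (9, 9), (9, 10), (9, 11), (9, 12), (9, 13), (9, 14), (9, 15), (10, 8), (10, 9), (10, 10), (10, 11), (10, 12), (10, 13), (10, 14), (10, 15), (13, 8), (13, 9), (13, 10), (13, 11), (13, 12), (13, 13), (13, 14), (13, 15), (14, 8), (14, 9), (14, 10), (14, 11), (14, 12), (14, 13), (14, 14), (14, 15)]
Unfold 5 (reflect across v@8): 128 holes -> [(1, 0), (1, 1), (1, 2), (1, 3), (1, 4), (1, 5), (1, 6), (1, 7), (1, 8), (1, 9), (1, 10), (1, 11), (1, 12), (1, 13), (1, 14), (1, 15), (2, 0), (2, 1), (2, 2), (2, 3), (2, 4), (2, 5), (2, 6), (2, 7), (2, 8), (2, 9), (2, 10), (2, 11), (2, 12), (2, 13), (2, 14), (2, 15), (5, 0), (5, 1), (5, 2), (5, 3), (5, 4), (5, 5), (5, 6), (5, 7), (5, 8), (5, 9), (5, 10), (5, 11), (5, 12), (5, 13), (5, 14), (5, 15), (6, 0), (6, 1), (6, 2), (6, 3), (6, 4), (6, 5), (6, 6), (6, 7), (6, 8), (6, 9), (6, 10), (6, 11), (6, 12), (6, 13), (6, 14), (6, 15), (9, 0), (9, 1), (9, 2), (9, 3), (9, 4), (9, 5), (9, 6), (9, 7), (9, 8), (9, 9), (9, 10), (9, 11), (9, 12), (9, 13), (9, 14), (9, 15), (10, 0), (10, 1), (10, 2), (10, 3), (10, 4), (10, 5), (10, 6), (10, 7), (10, 8), (10, 9), (10, 10), (10, 11), (10, 12), (10, 13), (10, 14), (10, 15), (13, 0), (13, 1), (13, 2), (13, 3), (13, 4), (13, 5), (13, 6), (13, 7), (13, 8), (13, 9), (13, 10), (13, 11), (13, 12), (13, 13), (13, 14), (13, 15), (14, 0), (14, 1), (14, 2), (14, 3), (14, 4), (14, 5), (14, 6), (14, 7), (14, 8), (14, 9), (14, 10), (14, 11), (14, 12), (14, 13), (14, 14), (14, 15)]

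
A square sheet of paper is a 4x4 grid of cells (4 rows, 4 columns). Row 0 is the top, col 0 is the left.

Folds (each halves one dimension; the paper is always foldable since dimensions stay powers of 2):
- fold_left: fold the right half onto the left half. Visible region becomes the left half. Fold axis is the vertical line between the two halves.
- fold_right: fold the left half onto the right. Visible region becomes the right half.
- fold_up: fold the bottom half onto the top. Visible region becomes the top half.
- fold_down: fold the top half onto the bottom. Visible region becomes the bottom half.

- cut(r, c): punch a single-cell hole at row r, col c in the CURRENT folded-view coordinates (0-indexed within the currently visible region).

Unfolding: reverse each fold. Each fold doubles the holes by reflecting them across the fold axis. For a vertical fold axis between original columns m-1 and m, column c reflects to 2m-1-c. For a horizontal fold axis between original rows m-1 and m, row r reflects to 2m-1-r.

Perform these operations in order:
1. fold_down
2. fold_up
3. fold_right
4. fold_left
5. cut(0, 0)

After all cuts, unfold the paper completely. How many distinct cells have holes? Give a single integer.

Answer: 16

Derivation:
Op 1 fold_down: fold axis h@2; visible region now rows[2,4) x cols[0,4) = 2x4
Op 2 fold_up: fold axis h@3; visible region now rows[2,3) x cols[0,4) = 1x4
Op 3 fold_right: fold axis v@2; visible region now rows[2,3) x cols[2,4) = 1x2
Op 4 fold_left: fold axis v@3; visible region now rows[2,3) x cols[2,3) = 1x1
Op 5 cut(0, 0): punch at orig (2,2); cuts so far [(2, 2)]; region rows[2,3) x cols[2,3) = 1x1
Unfold 1 (reflect across v@3): 2 holes -> [(2, 2), (2, 3)]
Unfold 2 (reflect across v@2): 4 holes -> [(2, 0), (2, 1), (2, 2), (2, 3)]
Unfold 3 (reflect across h@3): 8 holes -> [(2, 0), (2, 1), (2, 2), (2, 3), (3, 0), (3, 1), (3, 2), (3, 3)]
Unfold 4 (reflect across h@2): 16 holes -> [(0, 0), (0, 1), (0, 2), (0, 3), (1, 0), (1, 1), (1, 2), (1, 3), (2, 0), (2, 1), (2, 2), (2, 3), (3, 0), (3, 1), (3, 2), (3, 3)]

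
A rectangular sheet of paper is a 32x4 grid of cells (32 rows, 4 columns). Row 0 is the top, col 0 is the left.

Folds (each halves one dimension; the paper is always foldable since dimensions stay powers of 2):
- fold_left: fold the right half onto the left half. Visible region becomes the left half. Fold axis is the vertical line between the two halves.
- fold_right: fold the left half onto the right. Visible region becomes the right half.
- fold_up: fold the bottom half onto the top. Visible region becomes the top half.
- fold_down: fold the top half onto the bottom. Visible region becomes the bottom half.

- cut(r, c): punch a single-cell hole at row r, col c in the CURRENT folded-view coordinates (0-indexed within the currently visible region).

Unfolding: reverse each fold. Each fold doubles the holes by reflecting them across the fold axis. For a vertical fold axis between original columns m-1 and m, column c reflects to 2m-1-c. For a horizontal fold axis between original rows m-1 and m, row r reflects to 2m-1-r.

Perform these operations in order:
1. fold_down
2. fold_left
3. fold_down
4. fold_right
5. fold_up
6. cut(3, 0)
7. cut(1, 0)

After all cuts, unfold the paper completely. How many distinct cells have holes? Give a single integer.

Answer: 64

Derivation:
Op 1 fold_down: fold axis h@16; visible region now rows[16,32) x cols[0,4) = 16x4
Op 2 fold_left: fold axis v@2; visible region now rows[16,32) x cols[0,2) = 16x2
Op 3 fold_down: fold axis h@24; visible region now rows[24,32) x cols[0,2) = 8x2
Op 4 fold_right: fold axis v@1; visible region now rows[24,32) x cols[1,2) = 8x1
Op 5 fold_up: fold axis h@28; visible region now rows[24,28) x cols[1,2) = 4x1
Op 6 cut(3, 0): punch at orig (27,1); cuts so far [(27, 1)]; region rows[24,28) x cols[1,2) = 4x1
Op 7 cut(1, 0): punch at orig (25,1); cuts so far [(25, 1), (27, 1)]; region rows[24,28) x cols[1,2) = 4x1
Unfold 1 (reflect across h@28): 4 holes -> [(25, 1), (27, 1), (28, 1), (30, 1)]
Unfold 2 (reflect across v@1): 8 holes -> [(25, 0), (25, 1), (27, 0), (27, 1), (28, 0), (28, 1), (30, 0), (30, 1)]
Unfold 3 (reflect across h@24): 16 holes -> [(17, 0), (17, 1), (19, 0), (19, 1), (20, 0), (20, 1), (22, 0), (22, 1), (25, 0), (25, 1), (27, 0), (27, 1), (28, 0), (28, 1), (30, 0), (30, 1)]
Unfold 4 (reflect across v@2): 32 holes -> [(17, 0), (17, 1), (17, 2), (17, 3), (19, 0), (19, 1), (19, 2), (19, 3), (20, 0), (20, 1), (20, 2), (20, 3), (22, 0), (22, 1), (22, 2), (22, 3), (25, 0), (25, 1), (25, 2), (25, 3), (27, 0), (27, 1), (27, 2), (27, 3), (28, 0), (28, 1), (28, 2), (28, 3), (30, 0), (30, 1), (30, 2), (30, 3)]
Unfold 5 (reflect across h@16): 64 holes -> [(1, 0), (1, 1), (1, 2), (1, 3), (3, 0), (3, 1), (3, 2), (3, 3), (4, 0), (4, 1), (4, 2), (4, 3), (6, 0), (6, 1), (6, 2), (6, 3), (9, 0), (9, 1), (9, 2), (9, 3), (11, 0), (11, 1), (11, 2), (11, 3), (12, 0), (12, 1), (12, 2), (12, 3), (14, 0), (14, 1), (14, 2), (14, 3), (17, 0), (17, 1), (17, 2), (17, 3), (19, 0), (19, 1), (19, 2), (19, 3), (20, 0), (20, 1), (20, 2), (20, 3), (22, 0), (22, 1), (22, 2), (22, 3), (25, 0), (25, 1), (25, 2), (25, 3), (27, 0), (27, 1), (27, 2), (27, 3), (28, 0), (28, 1), (28, 2), (28, 3), (30, 0), (30, 1), (30, 2), (30, 3)]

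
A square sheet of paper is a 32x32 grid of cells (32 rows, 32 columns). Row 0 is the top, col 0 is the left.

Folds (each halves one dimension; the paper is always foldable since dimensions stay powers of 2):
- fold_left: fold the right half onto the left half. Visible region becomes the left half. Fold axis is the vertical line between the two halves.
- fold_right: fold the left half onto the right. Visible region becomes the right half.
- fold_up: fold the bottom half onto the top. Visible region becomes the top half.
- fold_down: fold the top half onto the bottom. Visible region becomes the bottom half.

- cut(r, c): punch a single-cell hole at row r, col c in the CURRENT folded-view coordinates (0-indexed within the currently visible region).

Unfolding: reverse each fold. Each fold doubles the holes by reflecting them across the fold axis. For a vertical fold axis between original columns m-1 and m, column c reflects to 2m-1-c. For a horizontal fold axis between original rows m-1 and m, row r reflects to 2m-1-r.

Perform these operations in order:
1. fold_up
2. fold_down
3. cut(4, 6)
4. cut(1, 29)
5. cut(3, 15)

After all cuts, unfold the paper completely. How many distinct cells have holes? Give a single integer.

Answer: 12

Derivation:
Op 1 fold_up: fold axis h@16; visible region now rows[0,16) x cols[0,32) = 16x32
Op 2 fold_down: fold axis h@8; visible region now rows[8,16) x cols[0,32) = 8x32
Op 3 cut(4, 6): punch at orig (12,6); cuts so far [(12, 6)]; region rows[8,16) x cols[0,32) = 8x32
Op 4 cut(1, 29): punch at orig (9,29); cuts so far [(9, 29), (12, 6)]; region rows[8,16) x cols[0,32) = 8x32
Op 5 cut(3, 15): punch at orig (11,15); cuts so far [(9, 29), (11, 15), (12, 6)]; region rows[8,16) x cols[0,32) = 8x32
Unfold 1 (reflect across h@8): 6 holes -> [(3, 6), (4, 15), (6, 29), (9, 29), (11, 15), (12, 6)]
Unfold 2 (reflect across h@16): 12 holes -> [(3, 6), (4, 15), (6, 29), (9, 29), (11, 15), (12, 6), (19, 6), (20, 15), (22, 29), (25, 29), (27, 15), (28, 6)]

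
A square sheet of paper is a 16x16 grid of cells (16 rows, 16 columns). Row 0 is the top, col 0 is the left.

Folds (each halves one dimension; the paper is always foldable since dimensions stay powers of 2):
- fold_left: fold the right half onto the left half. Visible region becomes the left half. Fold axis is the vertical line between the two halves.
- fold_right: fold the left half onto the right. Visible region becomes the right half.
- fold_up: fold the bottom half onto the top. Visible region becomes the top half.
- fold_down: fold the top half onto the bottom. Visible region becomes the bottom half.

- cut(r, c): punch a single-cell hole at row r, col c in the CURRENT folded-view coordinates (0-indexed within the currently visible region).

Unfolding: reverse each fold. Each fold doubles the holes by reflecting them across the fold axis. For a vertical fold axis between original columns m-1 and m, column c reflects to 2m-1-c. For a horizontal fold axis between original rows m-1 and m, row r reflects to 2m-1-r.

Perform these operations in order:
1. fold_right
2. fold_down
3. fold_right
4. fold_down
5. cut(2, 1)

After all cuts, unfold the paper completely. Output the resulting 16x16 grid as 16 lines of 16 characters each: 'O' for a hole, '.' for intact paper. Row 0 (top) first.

Op 1 fold_right: fold axis v@8; visible region now rows[0,16) x cols[8,16) = 16x8
Op 2 fold_down: fold axis h@8; visible region now rows[8,16) x cols[8,16) = 8x8
Op 3 fold_right: fold axis v@12; visible region now rows[8,16) x cols[12,16) = 8x4
Op 4 fold_down: fold axis h@12; visible region now rows[12,16) x cols[12,16) = 4x4
Op 5 cut(2, 1): punch at orig (14,13); cuts so far [(14, 13)]; region rows[12,16) x cols[12,16) = 4x4
Unfold 1 (reflect across h@12): 2 holes -> [(9, 13), (14, 13)]
Unfold 2 (reflect across v@12): 4 holes -> [(9, 10), (9, 13), (14, 10), (14, 13)]
Unfold 3 (reflect across h@8): 8 holes -> [(1, 10), (1, 13), (6, 10), (6, 13), (9, 10), (9, 13), (14, 10), (14, 13)]
Unfold 4 (reflect across v@8): 16 holes -> [(1, 2), (1, 5), (1, 10), (1, 13), (6, 2), (6, 5), (6, 10), (6, 13), (9, 2), (9, 5), (9, 10), (9, 13), (14, 2), (14, 5), (14, 10), (14, 13)]

Answer: ................
..O..O....O..O..
................
................
................
................
..O..O....O..O..
................
................
..O..O....O..O..
................
................
................
................
..O..O....O..O..
................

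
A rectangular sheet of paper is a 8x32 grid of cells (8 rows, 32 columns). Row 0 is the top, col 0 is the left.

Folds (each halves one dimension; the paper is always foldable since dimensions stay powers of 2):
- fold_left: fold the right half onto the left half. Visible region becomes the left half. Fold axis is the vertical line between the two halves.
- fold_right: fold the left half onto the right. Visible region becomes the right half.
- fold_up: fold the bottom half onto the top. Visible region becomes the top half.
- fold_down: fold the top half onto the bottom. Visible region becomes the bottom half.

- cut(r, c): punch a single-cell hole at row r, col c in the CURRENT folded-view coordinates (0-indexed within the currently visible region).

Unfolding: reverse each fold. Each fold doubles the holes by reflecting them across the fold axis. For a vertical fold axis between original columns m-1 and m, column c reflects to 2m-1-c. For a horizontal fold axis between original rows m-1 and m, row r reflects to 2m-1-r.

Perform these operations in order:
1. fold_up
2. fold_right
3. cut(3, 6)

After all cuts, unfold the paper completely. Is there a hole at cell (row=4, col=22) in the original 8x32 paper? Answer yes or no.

Op 1 fold_up: fold axis h@4; visible region now rows[0,4) x cols[0,32) = 4x32
Op 2 fold_right: fold axis v@16; visible region now rows[0,4) x cols[16,32) = 4x16
Op 3 cut(3, 6): punch at orig (3,22); cuts so far [(3, 22)]; region rows[0,4) x cols[16,32) = 4x16
Unfold 1 (reflect across v@16): 2 holes -> [(3, 9), (3, 22)]
Unfold 2 (reflect across h@4): 4 holes -> [(3, 9), (3, 22), (4, 9), (4, 22)]
Holes: [(3, 9), (3, 22), (4, 9), (4, 22)]

Answer: yes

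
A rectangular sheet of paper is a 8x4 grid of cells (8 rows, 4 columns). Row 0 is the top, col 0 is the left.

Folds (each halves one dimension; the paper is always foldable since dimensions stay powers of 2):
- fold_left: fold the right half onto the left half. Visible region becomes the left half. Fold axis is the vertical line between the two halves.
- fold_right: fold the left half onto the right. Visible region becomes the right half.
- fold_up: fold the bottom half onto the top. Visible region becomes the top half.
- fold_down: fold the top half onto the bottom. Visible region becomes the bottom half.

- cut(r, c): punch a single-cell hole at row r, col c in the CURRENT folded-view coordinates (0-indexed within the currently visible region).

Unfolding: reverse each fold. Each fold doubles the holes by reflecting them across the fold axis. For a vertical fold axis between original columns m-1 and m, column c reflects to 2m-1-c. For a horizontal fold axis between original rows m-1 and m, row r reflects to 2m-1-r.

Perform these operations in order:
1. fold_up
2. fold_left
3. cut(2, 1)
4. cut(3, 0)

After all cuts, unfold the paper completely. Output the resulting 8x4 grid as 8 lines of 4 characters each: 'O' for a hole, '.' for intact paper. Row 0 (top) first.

Answer: ....
....
.OO.
O..O
O..O
.OO.
....
....

Derivation:
Op 1 fold_up: fold axis h@4; visible region now rows[0,4) x cols[0,4) = 4x4
Op 2 fold_left: fold axis v@2; visible region now rows[0,4) x cols[0,2) = 4x2
Op 3 cut(2, 1): punch at orig (2,1); cuts so far [(2, 1)]; region rows[0,4) x cols[0,2) = 4x2
Op 4 cut(3, 0): punch at orig (3,0); cuts so far [(2, 1), (3, 0)]; region rows[0,4) x cols[0,2) = 4x2
Unfold 1 (reflect across v@2): 4 holes -> [(2, 1), (2, 2), (3, 0), (3, 3)]
Unfold 2 (reflect across h@4): 8 holes -> [(2, 1), (2, 2), (3, 0), (3, 3), (4, 0), (4, 3), (5, 1), (5, 2)]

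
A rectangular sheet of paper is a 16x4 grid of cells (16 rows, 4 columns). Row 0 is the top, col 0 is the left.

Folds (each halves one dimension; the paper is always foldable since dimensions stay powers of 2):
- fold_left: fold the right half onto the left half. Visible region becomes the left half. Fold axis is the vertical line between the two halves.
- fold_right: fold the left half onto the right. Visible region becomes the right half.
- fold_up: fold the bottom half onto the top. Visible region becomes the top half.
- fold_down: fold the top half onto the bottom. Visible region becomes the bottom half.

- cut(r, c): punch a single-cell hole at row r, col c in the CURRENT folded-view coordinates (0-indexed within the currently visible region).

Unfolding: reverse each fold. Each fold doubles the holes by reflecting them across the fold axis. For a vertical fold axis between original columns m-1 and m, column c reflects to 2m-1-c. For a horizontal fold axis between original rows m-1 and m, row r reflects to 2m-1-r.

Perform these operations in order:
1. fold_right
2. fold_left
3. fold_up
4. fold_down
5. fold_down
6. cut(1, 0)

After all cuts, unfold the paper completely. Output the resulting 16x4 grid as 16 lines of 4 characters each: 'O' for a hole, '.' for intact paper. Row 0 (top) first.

Op 1 fold_right: fold axis v@2; visible region now rows[0,16) x cols[2,4) = 16x2
Op 2 fold_left: fold axis v@3; visible region now rows[0,16) x cols[2,3) = 16x1
Op 3 fold_up: fold axis h@8; visible region now rows[0,8) x cols[2,3) = 8x1
Op 4 fold_down: fold axis h@4; visible region now rows[4,8) x cols[2,3) = 4x1
Op 5 fold_down: fold axis h@6; visible region now rows[6,8) x cols[2,3) = 2x1
Op 6 cut(1, 0): punch at orig (7,2); cuts so far [(7, 2)]; region rows[6,8) x cols[2,3) = 2x1
Unfold 1 (reflect across h@6): 2 holes -> [(4, 2), (7, 2)]
Unfold 2 (reflect across h@4): 4 holes -> [(0, 2), (3, 2), (4, 2), (7, 2)]
Unfold 3 (reflect across h@8): 8 holes -> [(0, 2), (3, 2), (4, 2), (7, 2), (8, 2), (11, 2), (12, 2), (15, 2)]
Unfold 4 (reflect across v@3): 16 holes -> [(0, 2), (0, 3), (3, 2), (3, 3), (4, 2), (4, 3), (7, 2), (7, 3), (8, 2), (8, 3), (11, 2), (11, 3), (12, 2), (12, 3), (15, 2), (15, 3)]
Unfold 5 (reflect across v@2): 32 holes -> [(0, 0), (0, 1), (0, 2), (0, 3), (3, 0), (3, 1), (3, 2), (3, 3), (4, 0), (4, 1), (4, 2), (4, 3), (7, 0), (7, 1), (7, 2), (7, 3), (8, 0), (8, 1), (8, 2), (8, 3), (11, 0), (11, 1), (11, 2), (11, 3), (12, 0), (12, 1), (12, 2), (12, 3), (15, 0), (15, 1), (15, 2), (15, 3)]

Answer: OOOO
....
....
OOOO
OOOO
....
....
OOOO
OOOO
....
....
OOOO
OOOO
....
....
OOOO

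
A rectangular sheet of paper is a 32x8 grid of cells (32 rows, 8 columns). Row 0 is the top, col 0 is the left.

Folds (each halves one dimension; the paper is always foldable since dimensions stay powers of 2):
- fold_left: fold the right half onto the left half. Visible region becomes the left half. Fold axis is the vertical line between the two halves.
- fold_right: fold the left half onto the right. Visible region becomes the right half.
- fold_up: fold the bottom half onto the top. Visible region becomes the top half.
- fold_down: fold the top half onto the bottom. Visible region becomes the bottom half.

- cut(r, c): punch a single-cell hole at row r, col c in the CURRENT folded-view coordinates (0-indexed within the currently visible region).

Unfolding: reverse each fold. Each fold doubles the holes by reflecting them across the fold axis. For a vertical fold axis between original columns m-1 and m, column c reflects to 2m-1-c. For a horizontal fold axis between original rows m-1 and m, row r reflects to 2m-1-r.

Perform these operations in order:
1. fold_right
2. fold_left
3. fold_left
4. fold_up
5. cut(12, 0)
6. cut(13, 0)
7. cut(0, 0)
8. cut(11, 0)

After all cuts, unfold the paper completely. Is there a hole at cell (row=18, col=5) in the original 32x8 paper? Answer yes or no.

Answer: yes

Derivation:
Op 1 fold_right: fold axis v@4; visible region now rows[0,32) x cols[4,8) = 32x4
Op 2 fold_left: fold axis v@6; visible region now rows[0,32) x cols[4,6) = 32x2
Op 3 fold_left: fold axis v@5; visible region now rows[0,32) x cols[4,5) = 32x1
Op 4 fold_up: fold axis h@16; visible region now rows[0,16) x cols[4,5) = 16x1
Op 5 cut(12, 0): punch at orig (12,4); cuts so far [(12, 4)]; region rows[0,16) x cols[4,5) = 16x1
Op 6 cut(13, 0): punch at orig (13,4); cuts so far [(12, 4), (13, 4)]; region rows[0,16) x cols[4,5) = 16x1
Op 7 cut(0, 0): punch at orig (0,4); cuts so far [(0, 4), (12, 4), (13, 4)]; region rows[0,16) x cols[4,5) = 16x1
Op 8 cut(11, 0): punch at orig (11,4); cuts so far [(0, 4), (11, 4), (12, 4), (13, 4)]; region rows[0,16) x cols[4,5) = 16x1
Unfold 1 (reflect across h@16): 8 holes -> [(0, 4), (11, 4), (12, 4), (13, 4), (18, 4), (19, 4), (20, 4), (31, 4)]
Unfold 2 (reflect across v@5): 16 holes -> [(0, 4), (0, 5), (11, 4), (11, 5), (12, 4), (12, 5), (13, 4), (13, 5), (18, 4), (18, 5), (19, 4), (19, 5), (20, 4), (20, 5), (31, 4), (31, 5)]
Unfold 3 (reflect across v@6): 32 holes -> [(0, 4), (0, 5), (0, 6), (0, 7), (11, 4), (11, 5), (11, 6), (11, 7), (12, 4), (12, 5), (12, 6), (12, 7), (13, 4), (13, 5), (13, 6), (13, 7), (18, 4), (18, 5), (18, 6), (18, 7), (19, 4), (19, 5), (19, 6), (19, 7), (20, 4), (20, 5), (20, 6), (20, 7), (31, 4), (31, 5), (31, 6), (31, 7)]
Unfold 4 (reflect across v@4): 64 holes -> [(0, 0), (0, 1), (0, 2), (0, 3), (0, 4), (0, 5), (0, 6), (0, 7), (11, 0), (11, 1), (11, 2), (11, 3), (11, 4), (11, 5), (11, 6), (11, 7), (12, 0), (12, 1), (12, 2), (12, 3), (12, 4), (12, 5), (12, 6), (12, 7), (13, 0), (13, 1), (13, 2), (13, 3), (13, 4), (13, 5), (13, 6), (13, 7), (18, 0), (18, 1), (18, 2), (18, 3), (18, 4), (18, 5), (18, 6), (18, 7), (19, 0), (19, 1), (19, 2), (19, 3), (19, 4), (19, 5), (19, 6), (19, 7), (20, 0), (20, 1), (20, 2), (20, 3), (20, 4), (20, 5), (20, 6), (20, 7), (31, 0), (31, 1), (31, 2), (31, 3), (31, 4), (31, 5), (31, 6), (31, 7)]
Holes: [(0, 0), (0, 1), (0, 2), (0, 3), (0, 4), (0, 5), (0, 6), (0, 7), (11, 0), (11, 1), (11, 2), (11, 3), (11, 4), (11, 5), (11, 6), (11, 7), (12, 0), (12, 1), (12, 2), (12, 3), (12, 4), (12, 5), (12, 6), (12, 7), (13, 0), (13, 1), (13, 2), (13, 3), (13, 4), (13, 5), (13, 6), (13, 7), (18, 0), (18, 1), (18, 2), (18, 3), (18, 4), (18, 5), (18, 6), (18, 7), (19, 0), (19, 1), (19, 2), (19, 3), (19, 4), (19, 5), (19, 6), (19, 7), (20, 0), (20, 1), (20, 2), (20, 3), (20, 4), (20, 5), (20, 6), (20, 7), (31, 0), (31, 1), (31, 2), (31, 3), (31, 4), (31, 5), (31, 6), (31, 7)]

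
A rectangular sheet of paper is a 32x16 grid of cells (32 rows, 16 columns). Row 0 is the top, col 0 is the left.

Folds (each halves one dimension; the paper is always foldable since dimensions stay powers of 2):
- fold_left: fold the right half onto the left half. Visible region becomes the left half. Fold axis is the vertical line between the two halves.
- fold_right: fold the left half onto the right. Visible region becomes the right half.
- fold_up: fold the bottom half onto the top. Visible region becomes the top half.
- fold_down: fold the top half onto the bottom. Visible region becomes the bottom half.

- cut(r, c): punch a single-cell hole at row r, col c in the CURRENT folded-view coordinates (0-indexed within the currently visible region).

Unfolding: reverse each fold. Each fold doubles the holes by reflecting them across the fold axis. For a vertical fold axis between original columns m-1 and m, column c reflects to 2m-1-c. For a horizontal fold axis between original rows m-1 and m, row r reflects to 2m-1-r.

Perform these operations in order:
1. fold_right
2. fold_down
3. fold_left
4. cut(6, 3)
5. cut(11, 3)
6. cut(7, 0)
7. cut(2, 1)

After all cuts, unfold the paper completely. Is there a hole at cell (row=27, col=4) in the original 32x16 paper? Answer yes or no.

Op 1 fold_right: fold axis v@8; visible region now rows[0,32) x cols[8,16) = 32x8
Op 2 fold_down: fold axis h@16; visible region now rows[16,32) x cols[8,16) = 16x8
Op 3 fold_left: fold axis v@12; visible region now rows[16,32) x cols[8,12) = 16x4
Op 4 cut(6, 3): punch at orig (22,11); cuts so far [(22, 11)]; region rows[16,32) x cols[8,12) = 16x4
Op 5 cut(11, 3): punch at orig (27,11); cuts so far [(22, 11), (27, 11)]; region rows[16,32) x cols[8,12) = 16x4
Op 6 cut(7, 0): punch at orig (23,8); cuts so far [(22, 11), (23, 8), (27, 11)]; region rows[16,32) x cols[8,12) = 16x4
Op 7 cut(2, 1): punch at orig (18,9); cuts so far [(18, 9), (22, 11), (23, 8), (27, 11)]; region rows[16,32) x cols[8,12) = 16x4
Unfold 1 (reflect across v@12): 8 holes -> [(18, 9), (18, 14), (22, 11), (22, 12), (23, 8), (23, 15), (27, 11), (27, 12)]
Unfold 2 (reflect across h@16): 16 holes -> [(4, 11), (4, 12), (8, 8), (8, 15), (9, 11), (9, 12), (13, 9), (13, 14), (18, 9), (18, 14), (22, 11), (22, 12), (23, 8), (23, 15), (27, 11), (27, 12)]
Unfold 3 (reflect across v@8): 32 holes -> [(4, 3), (4, 4), (4, 11), (4, 12), (8, 0), (8, 7), (8, 8), (8, 15), (9, 3), (9, 4), (9, 11), (9, 12), (13, 1), (13, 6), (13, 9), (13, 14), (18, 1), (18, 6), (18, 9), (18, 14), (22, 3), (22, 4), (22, 11), (22, 12), (23, 0), (23, 7), (23, 8), (23, 15), (27, 3), (27, 4), (27, 11), (27, 12)]
Holes: [(4, 3), (4, 4), (4, 11), (4, 12), (8, 0), (8, 7), (8, 8), (8, 15), (9, 3), (9, 4), (9, 11), (9, 12), (13, 1), (13, 6), (13, 9), (13, 14), (18, 1), (18, 6), (18, 9), (18, 14), (22, 3), (22, 4), (22, 11), (22, 12), (23, 0), (23, 7), (23, 8), (23, 15), (27, 3), (27, 4), (27, 11), (27, 12)]

Answer: yes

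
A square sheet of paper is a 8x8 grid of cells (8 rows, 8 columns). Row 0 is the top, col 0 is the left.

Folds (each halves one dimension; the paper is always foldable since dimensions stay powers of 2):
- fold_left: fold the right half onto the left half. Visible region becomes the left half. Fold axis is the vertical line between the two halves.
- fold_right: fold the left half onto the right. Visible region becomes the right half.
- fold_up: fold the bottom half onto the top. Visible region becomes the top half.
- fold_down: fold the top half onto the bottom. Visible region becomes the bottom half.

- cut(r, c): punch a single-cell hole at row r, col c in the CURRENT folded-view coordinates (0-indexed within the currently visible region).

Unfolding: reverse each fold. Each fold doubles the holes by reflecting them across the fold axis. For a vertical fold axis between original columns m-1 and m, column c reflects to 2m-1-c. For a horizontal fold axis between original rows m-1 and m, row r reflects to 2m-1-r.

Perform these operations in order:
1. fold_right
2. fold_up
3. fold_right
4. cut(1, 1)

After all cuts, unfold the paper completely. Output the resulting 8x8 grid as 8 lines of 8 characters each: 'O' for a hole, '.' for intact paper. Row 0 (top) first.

Answer: ........
O..OO..O
........
........
........
........
O..OO..O
........

Derivation:
Op 1 fold_right: fold axis v@4; visible region now rows[0,8) x cols[4,8) = 8x4
Op 2 fold_up: fold axis h@4; visible region now rows[0,4) x cols[4,8) = 4x4
Op 3 fold_right: fold axis v@6; visible region now rows[0,4) x cols[6,8) = 4x2
Op 4 cut(1, 1): punch at orig (1,7); cuts so far [(1, 7)]; region rows[0,4) x cols[6,8) = 4x2
Unfold 1 (reflect across v@6): 2 holes -> [(1, 4), (1, 7)]
Unfold 2 (reflect across h@4): 4 holes -> [(1, 4), (1, 7), (6, 4), (6, 7)]
Unfold 3 (reflect across v@4): 8 holes -> [(1, 0), (1, 3), (1, 4), (1, 7), (6, 0), (6, 3), (6, 4), (6, 7)]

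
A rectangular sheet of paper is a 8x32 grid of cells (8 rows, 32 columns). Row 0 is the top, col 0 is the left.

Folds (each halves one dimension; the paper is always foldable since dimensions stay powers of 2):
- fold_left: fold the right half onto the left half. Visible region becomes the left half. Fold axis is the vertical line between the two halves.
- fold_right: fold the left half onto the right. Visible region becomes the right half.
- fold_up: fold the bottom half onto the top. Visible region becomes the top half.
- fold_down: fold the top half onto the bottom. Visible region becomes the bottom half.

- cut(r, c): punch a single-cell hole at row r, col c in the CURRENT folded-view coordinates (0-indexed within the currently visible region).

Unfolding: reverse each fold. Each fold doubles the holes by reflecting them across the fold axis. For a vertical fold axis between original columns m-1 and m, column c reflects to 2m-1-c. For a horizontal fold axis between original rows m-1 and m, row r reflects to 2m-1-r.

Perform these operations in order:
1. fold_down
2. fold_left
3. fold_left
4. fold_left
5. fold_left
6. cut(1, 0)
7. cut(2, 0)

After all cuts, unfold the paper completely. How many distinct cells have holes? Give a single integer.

Answer: 64

Derivation:
Op 1 fold_down: fold axis h@4; visible region now rows[4,8) x cols[0,32) = 4x32
Op 2 fold_left: fold axis v@16; visible region now rows[4,8) x cols[0,16) = 4x16
Op 3 fold_left: fold axis v@8; visible region now rows[4,8) x cols[0,8) = 4x8
Op 4 fold_left: fold axis v@4; visible region now rows[4,8) x cols[0,4) = 4x4
Op 5 fold_left: fold axis v@2; visible region now rows[4,8) x cols[0,2) = 4x2
Op 6 cut(1, 0): punch at orig (5,0); cuts so far [(5, 0)]; region rows[4,8) x cols[0,2) = 4x2
Op 7 cut(2, 0): punch at orig (6,0); cuts so far [(5, 0), (6, 0)]; region rows[4,8) x cols[0,2) = 4x2
Unfold 1 (reflect across v@2): 4 holes -> [(5, 0), (5, 3), (6, 0), (6, 3)]
Unfold 2 (reflect across v@4): 8 holes -> [(5, 0), (5, 3), (5, 4), (5, 7), (6, 0), (6, 3), (6, 4), (6, 7)]
Unfold 3 (reflect across v@8): 16 holes -> [(5, 0), (5, 3), (5, 4), (5, 7), (5, 8), (5, 11), (5, 12), (5, 15), (6, 0), (6, 3), (6, 4), (6, 7), (6, 8), (6, 11), (6, 12), (6, 15)]
Unfold 4 (reflect across v@16): 32 holes -> [(5, 0), (5, 3), (5, 4), (5, 7), (5, 8), (5, 11), (5, 12), (5, 15), (5, 16), (5, 19), (5, 20), (5, 23), (5, 24), (5, 27), (5, 28), (5, 31), (6, 0), (6, 3), (6, 4), (6, 7), (6, 8), (6, 11), (6, 12), (6, 15), (6, 16), (6, 19), (6, 20), (6, 23), (6, 24), (6, 27), (6, 28), (6, 31)]
Unfold 5 (reflect across h@4): 64 holes -> [(1, 0), (1, 3), (1, 4), (1, 7), (1, 8), (1, 11), (1, 12), (1, 15), (1, 16), (1, 19), (1, 20), (1, 23), (1, 24), (1, 27), (1, 28), (1, 31), (2, 0), (2, 3), (2, 4), (2, 7), (2, 8), (2, 11), (2, 12), (2, 15), (2, 16), (2, 19), (2, 20), (2, 23), (2, 24), (2, 27), (2, 28), (2, 31), (5, 0), (5, 3), (5, 4), (5, 7), (5, 8), (5, 11), (5, 12), (5, 15), (5, 16), (5, 19), (5, 20), (5, 23), (5, 24), (5, 27), (5, 28), (5, 31), (6, 0), (6, 3), (6, 4), (6, 7), (6, 8), (6, 11), (6, 12), (6, 15), (6, 16), (6, 19), (6, 20), (6, 23), (6, 24), (6, 27), (6, 28), (6, 31)]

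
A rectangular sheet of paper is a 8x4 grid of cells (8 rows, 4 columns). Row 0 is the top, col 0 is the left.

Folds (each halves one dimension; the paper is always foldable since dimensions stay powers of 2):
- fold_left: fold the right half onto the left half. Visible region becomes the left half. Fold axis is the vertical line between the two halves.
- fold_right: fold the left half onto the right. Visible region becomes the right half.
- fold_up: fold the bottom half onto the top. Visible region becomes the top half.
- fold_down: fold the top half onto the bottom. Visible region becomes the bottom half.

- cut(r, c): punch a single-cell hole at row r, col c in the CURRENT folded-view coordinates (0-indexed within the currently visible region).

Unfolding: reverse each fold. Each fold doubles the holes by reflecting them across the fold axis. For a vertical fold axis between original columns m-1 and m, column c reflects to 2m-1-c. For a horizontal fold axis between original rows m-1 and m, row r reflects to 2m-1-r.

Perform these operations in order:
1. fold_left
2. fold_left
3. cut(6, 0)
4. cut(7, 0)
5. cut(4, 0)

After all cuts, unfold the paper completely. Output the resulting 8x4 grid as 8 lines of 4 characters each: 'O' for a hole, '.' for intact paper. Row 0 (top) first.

Op 1 fold_left: fold axis v@2; visible region now rows[0,8) x cols[0,2) = 8x2
Op 2 fold_left: fold axis v@1; visible region now rows[0,8) x cols[0,1) = 8x1
Op 3 cut(6, 0): punch at orig (6,0); cuts so far [(6, 0)]; region rows[0,8) x cols[0,1) = 8x1
Op 4 cut(7, 0): punch at orig (7,0); cuts so far [(6, 0), (7, 0)]; region rows[0,8) x cols[0,1) = 8x1
Op 5 cut(4, 0): punch at orig (4,0); cuts so far [(4, 0), (6, 0), (7, 0)]; region rows[0,8) x cols[0,1) = 8x1
Unfold 1 (reflect across v@1): 6 holes -> [(4, 0), (4, 1), (6, 0), (6, 1), (7, 0), (7, 1)]
Unfold 2 (reflect across v@2): 12 holes -> [(4, 0), (4, 1), (4, 2), (4, 3), (6, 0), (6, 1), (6, 2), (6, 3), (7, 0), (7, 1), (7, 2), (7, 3)]

Answer: ....
....
....
....
OOOO
....
OOOO
OOOO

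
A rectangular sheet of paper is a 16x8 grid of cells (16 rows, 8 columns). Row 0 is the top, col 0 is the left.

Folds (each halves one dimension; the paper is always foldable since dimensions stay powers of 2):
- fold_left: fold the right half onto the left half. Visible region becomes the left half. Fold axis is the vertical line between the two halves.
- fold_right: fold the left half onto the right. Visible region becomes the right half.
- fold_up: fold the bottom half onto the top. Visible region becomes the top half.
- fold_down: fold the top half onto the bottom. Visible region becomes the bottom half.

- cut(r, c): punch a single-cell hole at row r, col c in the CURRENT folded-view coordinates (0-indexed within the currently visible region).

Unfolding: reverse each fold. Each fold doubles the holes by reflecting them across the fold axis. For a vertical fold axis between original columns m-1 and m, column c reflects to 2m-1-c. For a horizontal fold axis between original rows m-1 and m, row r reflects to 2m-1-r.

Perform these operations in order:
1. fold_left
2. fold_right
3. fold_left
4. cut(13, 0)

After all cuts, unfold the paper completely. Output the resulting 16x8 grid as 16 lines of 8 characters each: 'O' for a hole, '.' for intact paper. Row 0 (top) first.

Answer: ........
........
........
........
........
........
........
........
........
........
........
........
........
OOOOOOOO
........
........

Derivation:
Op 1 fold_left: fold axis v@4; visible region now rows[0,16) x cols[0,4) = 16x4
Op 2 fold_right: fold axis v@2; visible region now rows[0,16) x cols[2,4) = 16x2
Op 3 fold_left: fold axis v@3; visible region now rows[0,16) x cols[2,3) = 16x1
Op 4 cut(13, 0): punch at orig (13,2); cuts so far [(13, 2)]; region rows[0,16) x cols[2,3) = 16x1
Unfold 1 (reflect across v@3): 2 holes -> [(13, 2), (13, 3)]
Unfold 2 (reflect across v@2): 4 holes -> [(13, 0), (13, 1), (13, 2), (13, 3)]
Unfold 3 (reflect across v@4): 8 holes -> [(13, 0), (13, 1), (13, 2), (13, 3), (13, 4), (13, 5), (13, 6), (13, 7)]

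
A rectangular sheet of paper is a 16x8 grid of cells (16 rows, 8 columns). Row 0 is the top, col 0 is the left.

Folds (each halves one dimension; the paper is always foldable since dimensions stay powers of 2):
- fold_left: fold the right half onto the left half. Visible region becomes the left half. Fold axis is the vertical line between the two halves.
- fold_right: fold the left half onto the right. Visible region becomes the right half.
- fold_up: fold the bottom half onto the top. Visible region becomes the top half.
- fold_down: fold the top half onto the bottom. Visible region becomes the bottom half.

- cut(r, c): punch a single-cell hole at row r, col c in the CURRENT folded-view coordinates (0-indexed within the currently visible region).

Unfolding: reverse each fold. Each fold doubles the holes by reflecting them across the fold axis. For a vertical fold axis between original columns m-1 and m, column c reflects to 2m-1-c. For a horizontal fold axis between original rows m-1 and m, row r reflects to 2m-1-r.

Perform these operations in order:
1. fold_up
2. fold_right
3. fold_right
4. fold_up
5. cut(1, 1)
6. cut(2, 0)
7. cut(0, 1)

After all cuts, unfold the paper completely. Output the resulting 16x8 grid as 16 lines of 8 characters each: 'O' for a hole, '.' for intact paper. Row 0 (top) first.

Answer: O..OO..O
O..OO..O
.OO..OO.
........
........
.OO..OO.
O..OO..O
O..OO..O
O..OO..O
O..OO..O
.OO..OO.
........
........
.OO..OO.
O..OO..O
O..OO..O

Derivation:
Op 1 fold_up: fold axis h@8; visible region now rows[0,8) x cols[0,8) = 8x8
Op 2 fold_right: fold axis v@4; visible region now rows[0,8) x cols[4,8) = 8x4
Op 3 fold_right: fold axis v@6; visible region now rows[0,8) x cols[6,8) = 8x2
Op 4 fold_up: fold axis h@4; visible region now rows[0,4) x cols[6,8) = 4x2
Op 5 cut(1, 1): punch at orig (1,7); cuts so far [(1, 7)]; region rows[0,4) x cols[6,8) = 4x2
Op 6 cut(2, 0): punch at orig (2,6); cuts so far [(1, 7), (2, 6)]; region rows[0,4) x cols[6,8) = 4x2
Op 7 cut(0, 1): punch at orig (0,7); cuts so far [(0, 7), (1, 7), (2, 6)]; region rows[0,4) x cols[6,8) = 4x2
Unfold 1 (reflect across h@4): 6 holes -> [(0, 7), (1, 7), (2, 6), (5, 6), (6, 7), (7, 7)]
Unfold 2 (reflect across v@6): 12 holes -> [(0, 4), (0, 7), (1, 4), (1, 7), (2, 5), (2, 6), (5, 5), (5, 6), (6, 4), (6, 7), (7, 4), (7, 7)]
Unfold 3 (reflect across v@4): 24 holes -> [(0, 0), (0, 3), (0, 4), (0, 7), (1, 0), (1, 3), (1, 4), (1, 7), (2, 1), (2, 2), (2, 5), (2, 6), (5, 1), (5, 2), (5, 5), (5, 6), (6, 0), (6, 3), (6, 4), (6, 7), (7, 0), (7, 3), (7, 4), (7, 7)]
Unfold 4 (reflect across h@8): 48 holes -> [(0, 0), (0, 3), (0, 4), (0, 7), (1, 0), (1, 3), (1, 4), (1, 7), (2, 1), (2, 2), (2, 5), (2, 6), (5, 1), (5, 2), (5, 5), (5, 6), (6, 0), (6, 3), (6, 4), (6, 7), (7, 0), (7, 3), (7, 4), (7, 7), (8, 0), (8, 3), (8, 4), (8, 7), (9, 0), (9, 3), (9, 4), (9, 7), (10, 1), (10, 2), (10, 5), (10, 6), (13, 1), (13, 2), (13, 5), (13, 6), (14, 0), (14, 3), (14, 4), (14, 7), (15, 0), (15, 3), (15, 4), (15, 7)]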